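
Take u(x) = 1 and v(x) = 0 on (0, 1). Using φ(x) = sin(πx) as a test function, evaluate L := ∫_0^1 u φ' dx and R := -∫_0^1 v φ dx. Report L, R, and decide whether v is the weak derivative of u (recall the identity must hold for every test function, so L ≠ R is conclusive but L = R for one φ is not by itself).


LHS = 0, RHS = 0. Yes, v = u' weakly.

u(x) = 1, classical derivative u'(x) = 0.
φ(x) = sin(πx), so φ'(x) = π*cos(π*x).
Note φ(0) = φ(1) = 0, so the boundary term u·φ vanishes.
LHS = ∫_0^1 u(x) φ'(x) dx = ∫_0^1 (π*cos(π*x)) dx. Term by term:
  ∫_0^1 π*cos(π*x) dx = 0.
So LHS = 0.
∫_0^1 v(x) φ(x) dx = ∫_0^1 (0) dx. Term by term:
  ∫_0^1 0 dx = 0.
So RHS = -∫_0^1 v(x) φ(x) dx = 0.
LHS = RHS, so the identity holds for this test φ.
Moreover u is smooth here and v(x) = u'(x) = 0 pointwise, so the identity holds for every test function. Hence v is the weak derivative of u.


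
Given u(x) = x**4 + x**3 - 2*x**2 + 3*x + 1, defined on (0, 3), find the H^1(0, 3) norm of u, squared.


||u||_{H^1}^2 = 1485501/140

The H^1 norm (squared) on an interval (0, L) is
  ||u||_{H^1}^2 = ∫_0^L u(x)^2 dx + ∫_0^L u'(x)^2 dx.
Compute u'(x) = 4*x**3 + 3*x**2 - 4*x + 3.
Then u(x)^2 = x**8 + 2*x**7 - 3*x**6 + 2*x**5 + 12*x**4 - 10*x**3 + 5*x**2 + 6*x + 1 and u'(x)^2 = 16*x**6 + 24*x**5 - 23*x**4 + 34*x**2 - 24*x + 9.
Integrate each monomial from 0 to 3 using ∫_0^3 c·x^n dx = c·3^(n+1)/(n+1):
  ∫_0^3 u(x)^2 dx = ∫_0^3 (x^8 + 2*x^7 - 3*x^6 + 2*x^5 + 12*x^4 - 10*x^3 + 5*x^2 + 6*x + 1) dx. Term by term:
    ∫_0^3 x^8 dx = 2187;  ∫_0^3 2*x^7 dx = 6561/4;  ∫_0^3 -3*x^6 dx = -6561/7;
    ∫_0^3 2*x^5 dx = 243;  ∫_0^3 12*x^4 dx = 2916/5;  ∫_0^3 -10*x^3 dx = -405/2;
    ∫_0^3 5*x^2 dx = 45;  ∫_0^3 6*x dx = 27;  ∫_0^3 1 dx = 3.
  Sum: 2187 + 6561/4 − 6561/7 + 243 + 2916/5 − 405/2 + 45 + 27 + 3 = 502413/140.
  ∫_0^3 u'(x)^2 dx = ∫_0^3 (16*x^6 + 24*x^5 - 23*x^4 + 34*x^2 - 24*x + 9) dx. Term by term:
    ∫_0^3 16*x^6 dx = 34992/7;  ∫_0^3 24*x^5 dx = 2916;  ∫_0^3 -23*x^4 dx = -5589/5;
    ∫_0^3 34*x^2 dx = 306;  ∫_0^3 -24*x dx = -108;  ∫_0^3 9 dx = 27.
  Sum: 34992/7 + 2916 − 5589/5 + 306 − 108 + 27 = 245772/35.
Adding: ||u||_{H^1}^2 = 502413/140 + 245772/35 = 1485501/140.


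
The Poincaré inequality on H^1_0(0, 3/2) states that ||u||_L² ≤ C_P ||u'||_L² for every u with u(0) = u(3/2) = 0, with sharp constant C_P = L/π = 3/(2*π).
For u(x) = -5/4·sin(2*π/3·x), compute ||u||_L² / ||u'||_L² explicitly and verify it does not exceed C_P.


||u||_L² / ||u'||_L² = 3/(2*π) = C_P.

u(x) = -5/4·sin(2*π/3·x), so u'(x) = -5*π*cos(2*π*x/3)/6.
Writing u(x) = A·sin(kπx/L) with A = -5/4 and k = 1, use ∫_0^L sin²(kπx/L) dx = L/2 and ∫_0^L cos²(kπx/L) dx = L/2.
u² = 25/16·sin²(2*π/3·x) and (u')² = 25*π^2/36·cos²(2*π/3·x), and each of sin², cos² integrates to L/2 = 3/4 over (0, 3/2).
∫_0^3/2 u² dx = 75/64, so ||u||_L² = 5*sqrt(3)/8.
∫_0^3/2 (u')² dx = 25*π^2/48, so ||u'||_L² = 5*sqrt(3)*π/12.
Ratio ||u||_L² / ||u'||_L² = 3/(2*π).
Sharp Poincaré constant on H^1_0(0, 3/2) is C_P = L/π = 3/(2*π), achieved by sin(2*π/3·x).
This is the k = 1 eigenfunction (up to amplitude), so the ratio equals the sharp Poincaré constant exactly.


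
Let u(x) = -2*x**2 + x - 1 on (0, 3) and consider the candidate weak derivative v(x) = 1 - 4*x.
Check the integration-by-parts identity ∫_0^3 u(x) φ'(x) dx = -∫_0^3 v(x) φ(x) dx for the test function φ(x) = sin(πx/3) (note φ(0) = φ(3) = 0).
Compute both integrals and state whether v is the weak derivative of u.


LHS = 30/π, RHS = 30/π. Yes, v = u' weakly.

u(x) = -2*x**2 + x - 1, classical derivative u'(x) = 1 - 4*x.
φ(x) = sin(πx/3), so φ'(x) = π*cos(π*x/3)/3.
Note φ(0) = φ(3) = 0, so the boundary term u·φ vanishes.
LHS = ∫_0^3 u(x) φ'(x) dx = ∫_0^3 (-2*π*x^2*cos(π*x/3)/3 + π*x*cos(π*x/3)/3 - π*cos(π*x/3)/3) dx. Term by term:
  ∫_0^3 -π*cos(π*x/3)/3 dx = 0;  ∫_0^3 -2*π*x^2*cos(π*x/3)/3 dx = 36/π;  ∫_0^3 π*x*cos(π*x/3)/3 dx = -6/π.
Sum: 0 + 36/π − 6/π = 30/π.
So LHS = 30/π.
∫_0^3 v(x) φ(x) dx = ∫_0^3 (-4*x*sin(π*x/3) + sin(π*x/3)) dx. Term by term:
  ∫_0^3 -4*x*sin(π*x/3) dx = -36/π;  ∫_0^3 sin(π*x/3) dx = 6/π.
Sum: -36/π + 6/π = -30/π.
So RHS = -∫_0^3 v(x) φ(x) dx = 30/π.
LHS = RHS, so the identity holds for this test φ.
Moreover u is smooth here and v(x) = u'(x) = 1 - 4*x pointwise, so the identity holds for every test function. Hence v is the weak derivative of u.


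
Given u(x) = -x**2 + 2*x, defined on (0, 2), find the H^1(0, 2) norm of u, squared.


||u||_{H^1}^2 = 56/15

The H^1 norm (squared) on an interval (0, L) is
  ||u||_{H^1}^2 = ∫_0^L u(x)^2 dx + ∫_0^L u'(x)^2 dx.
Compute u'(x) = 2 - 2*x.
Then u(x)^2 = x**4 - 4*x**3 + 4*x**2 and u'(x)^2 = 4*x**2 - 8*x + 4.
Integrate each monomial from 0 to 2 using ∫_0^2 c·x^n dx = c·2^(n+1)/(n+1):
  ∫_0^2 u(x)^2 dx = ∫_0^2 (x^4 - 4*x^3 + 4*x^2) dx. Term by term:
    ∫_0^2 x^4 dx = 32/5;  ∫_0^2 -4*x^3 dx = -16;  ∫_0^2 4*x^2 dx = 32/3.
  Sum: 32/5 − 16 + 32/3 = 16/15.
  ∫_0^2 u'(x)^2 dx = ∫_0^2 (4*x^2 - 8*x + 4) dx. Term by term:
    ∫_0^2 4*x^2 dx = 32/3;  ∫_0^2 -8*x dx = -16;  ∫_0^2 4 dx = 8.
  Sum: 32/3 − 16 + 8 = 8/3.
Adding: ||u||_{H^1}^2 = 16/15 + 8/3 = 56/15.


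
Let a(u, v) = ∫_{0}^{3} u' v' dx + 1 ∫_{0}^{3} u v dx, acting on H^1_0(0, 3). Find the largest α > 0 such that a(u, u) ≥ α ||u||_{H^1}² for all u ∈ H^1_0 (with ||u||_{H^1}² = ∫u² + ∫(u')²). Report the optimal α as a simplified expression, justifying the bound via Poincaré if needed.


α = 1

Coercivity of a(·,·) on H^1_0(0, 3) means a(u, u) ≥ α ||u||_{H^1}² for every u ∈ H^1_0.
The interval has length L = 3, and Poincaré/coercivity depend only on L. Here a(u, u) = ∫(u')² + (1)·∫u².
Here c = 1 ≥ 1, so a(u,u) = ∫(u')² + c∫u² ≥ ∫(u')² + ∫u² = ||u||_{H^1}², i.e. α = 1 works. No larger α is possible: a(u,u) ≥ α||u||_{H^1}² means (1−α)∫(u')² ≥ (α−c)∫u², and for the modes u_n = sin(nπ(x−x₀)/L) (x₀ the left endpoint) one has ∫u_n²/∫(u_n')² = (L/(nπ))² → 0, so a(u_n,u_n)/||u_n||_{H^1}² → 1. Hence the optimal constant is α = 1.
Therefore α = 1.


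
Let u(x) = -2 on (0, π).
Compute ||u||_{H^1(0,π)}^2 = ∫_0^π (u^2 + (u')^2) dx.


||u||_{H^1(0,π)}^2 = 4*π

u'(x) = 0.
Expand u² and (u')² and integrate term by term on (0, π), using: for integers n ≥ 1, ∫_0^π sin²(nx) dx = ∫_0^π cos²(nx) dx = π/2; for n ≠ n', ∫_0^π sin(nx)sin(n'x) dx = ∫_0^π cos(nx)cos(n'x) dx = 0; and by product-to-sum, ∫_0^π sin(nx)cos(n'x) dx = ½∫_0^π [sin((n+n')x) + sin((n−n')x)] dx, which is 0 when n+n' is even and 2n/(n²−n'²) when n+n' is odd (it need not vanish on (0, π)). For the constant mode: ∫_0^π 1 dx = π, ∫_0^π cos(nx) dx = 0, ∫_0^π sin(nx) dx = (1−(−1)^n)/n.
  u² squared terms: (-2)²·∫1 dx = 4·π = 4*π.
  So ∫_0^π u² dx = 4*π.
  u' ≡ 0, so ∫_0^π (u')² dx = 0.
||u||_{H^1}^2 = (4*π) + (0) = 4*π.


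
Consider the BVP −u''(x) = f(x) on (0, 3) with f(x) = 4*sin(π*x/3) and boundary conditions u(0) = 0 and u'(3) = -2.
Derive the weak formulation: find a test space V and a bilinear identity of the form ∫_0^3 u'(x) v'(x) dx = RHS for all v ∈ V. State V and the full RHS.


V = {v ∈ H^1(0, 3) : v(0) = 0} (test functions vanish at x = 0 where u is specified); weak form: ∫_0^3 u'v' dx = ∫_0^3 (4*sin(π*x/3)) v dx − 2·v(3) for all v ∈ V.

Multiply both sides by a test function v and integrate from 0 to 3:
  ∫_0^3 −u''(x) v(x) dx = ∫_0^3 f(x) v(x) dx.
Integrate the LHS by parts once:
  ∫_0^3 −u'' v dx = −[u'(x) v(x)]_0^3 + ∫_0^3 u'(x) v'(x) dx.
Thus ∫_0^3 u'(x) v'(x) dx = ∫_0^3 f(x) v(x) dx + [u'(x) v(x)]_0^3.
Choose V so that boundary terms are either known or forced to vanish.
Mixed BC: u(0) = 0 (Dirichlet) and u'(3) = -2 (Neumann). Define V = {v ∈ H^1(0, 3) : v(0) = 0}. Then [u' v]_0^3 = u'(3)·v(3) − u'(0)·0 = − 2·v(3).
Weak formulation: find u (satisfying any essential BC) such that ∫_0^3 u'(x) v'(x) dx = ∫_0^3 f v dx − 2·v(3) for all v ∈ V (Dirichlet at 0 absorbed into V; Neumann datum at x = 3 contributes the boundary term).
Substituting f(x) = 4*sin(π*x/3), the right-hand side is ∫_0^3 (4*sin(π*x/3)) v dx − 2·v(3).


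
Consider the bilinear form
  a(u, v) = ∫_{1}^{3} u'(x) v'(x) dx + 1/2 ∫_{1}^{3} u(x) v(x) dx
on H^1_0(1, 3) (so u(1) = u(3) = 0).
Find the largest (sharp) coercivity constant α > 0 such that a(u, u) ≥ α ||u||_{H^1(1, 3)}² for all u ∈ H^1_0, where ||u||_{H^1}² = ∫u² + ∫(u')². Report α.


α = (2 + π^2)/(4 + π^2)

Coercivity of a(·,·) on H^1_0(1, 3) means a(u, u) ≥ α ||u||_{H^1}² for every u ∈ H^1_0.
The interval has length L = 2, and Poincaré/coercivity depend only on L. Here a(u, u) = ∫(u')² + (1/2)·∫u².
Here 0 < c = 1/2 < 1. The condition a(u,u) ≥ α||u||_{H^1}² reads (1−α)∫(u')² ≥ (α−c)∫u². Any admissible α is ≤ 1 (rapidly oscillating u have ∫u²/∫(u')² → 0), and α = 1 would force 0 ≥ (1−c)∫u², impossible since c < 1; so 1−α > 0. By the sharp Poincaré inequality on H^1_0 of an interval of length L, ∫(u')² ≥ (π/L)²∫u² with equality for the first sine mode sin(π(x−x₀)/L) (x₀ the left endpoint), so the inequality holds for all u iff (1−α)(π/L)² ≥ α − c, i.e. α ≤ ((π/L)² + c)/((π/L)² + 1) = (1 + c(L/π)²)/(1 + (L/π)²). With (π/L)² = π^2/4 and c = 1/2, the largest admissible constant is α = ((π/L)² + c)/((π/L)² + 1).
Simplifying, α = (2 + π^2)/(4 + π^2).


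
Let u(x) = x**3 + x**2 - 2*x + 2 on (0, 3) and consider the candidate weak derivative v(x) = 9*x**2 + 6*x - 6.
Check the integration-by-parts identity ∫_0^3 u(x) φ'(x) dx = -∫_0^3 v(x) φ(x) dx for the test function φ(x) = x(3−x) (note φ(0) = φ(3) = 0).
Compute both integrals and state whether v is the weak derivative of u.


LHS = -819/20, RHS = -2457/20. No, v is not the weak derivative of u.

u(x) = x**3 + x**2 - 2*x + 2, classical derivative u'(x) = 3*x**2 + 2*x - 2.
φ(x) = x(3−x), so φ'(x) = 3 - 2*x.
Note φ(0) = φ(3) = 0, so the boundary term u·φ vanishes.
LHS = ∫_0^3 u(x) φ'(x) dx = ∫_0^3 (-2*x^4 + x^3 + 7*x^2 - 10*x + 6) dx. Term by term:
  ∫_0^3 -2*x^4 dx = -486/5;  ∫_0^3 x^3 dx = 81/4;  ∫_0^3 7*x^2 dx = 63;
  ∫_0^3 -10*x dx = -45;  ∫_0^3 6 dx = 18.
Sum: -486/5 + 81/4 + 63 − 45 + 18 = -819/20.
So LHS = -819/20.
∫_0^3 v(x) φ(x) dx = ∫_0^3 (-9*x^4 + 21*x^3 + 24*x^2 - 18*x) dx. Term by term:
  ∫_0^3 -9*x^4 dx = -2187/5;  ∫_0^3 21*x^3 dx = 1701/4;  ∫_0^3 24*x^2 dx = 216;
  ∫_0^3 -18*x dx = -81.
Sum: -2187/5 + 1701/4 + 216 − 81 = 2457/20.
So RHS = -∫_0^3 v(x) φ(x) dx = -2457/20.
LHS − RHS = 819/10 ≠ 0, so the identity fails.
(For a valid weak derivative the identity must hold for EVERY test function, in particular this one. The failure shows v is NOT the weak derivative of u.)
Correct weak derivative would be u'(x) = 3*x**2 + 2*x - 2.


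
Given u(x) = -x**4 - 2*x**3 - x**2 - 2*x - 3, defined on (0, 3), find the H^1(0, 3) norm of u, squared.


||u||_{H^1}^2 = 1680429/70

The H^1 norm (squared) on an interval (0, L) is
  ||u||_{H^1}^2 = ∫_0^L u(x)^2 dx + ∫_0^L u'(x)^2 dx.
Compute u'(x) = -4*x**3 - 6*x**2 - 2*x - 2.
Then u(x)^2 = x**8 + 4*x**7 + 6*x**6 + 8*x**5 + 15*x**4 + 16*x**3 + 10*x**2 + 12*x + 9 and u'(x)^2 = 16*x**6 + 48*x**5 + 52*x**4 + 40*x**3 + 28*x**2 + 8*x + 4.
Integrate each monomial from 0 to 3 using ∫_0^3 c·x^n dx = c·3^(n+1)/(n+1):
  ∫_0^3 u(x)^2 dx = ∫_0^3 (x^8 + 4*x^7 + 6*x^6 + 8*x^5 + 15*x^4 + 16*x^3 + 10*x^2 + 12*x + 9) dx. Term by term:
    ∫_0^3 x^8 dx = 2187;  ∫_0^3 4*x^7 dx = 6561/2;  ∫_0^3 6*x^6 dx = 13122/7;
    ∫_0^3 8*x^5 dx = 972;  ∫_0^3 15*x^4 dx = 729;  ∫_0^3 16*x^3 dx = 324;
    ∫_0^3 10*x^2 dx = 90;  ∫_0^3 12*x dx = 54;  ∫_0^3 9 dx = 27.
  Sum: 2187 + 6561/2 + 13122/7 + 972 + 729 + 324 + 90 + 54 + 27 = 133533/14.
  ∫_0^3 u'(x)^2 dx = ∫_0^3 (16*x^6 + 48*x^5 + 52*x^4 + 40*x^3 + 28*x^2 + 8*x + 4) dx. Term by term:
    ∫_0^3 16*x^6 dx = 34992/7;  ∫_0^3 48*x^5 dx = 5832;  ∫_0^3 52*x^4 dx = 12636/5;
    ∫_0^3 40*x^3 dx = 810;  ∫_0^3 28*x^2 dx = 252;  ∫_0^3 8*x dx = 36;
    ∫_0^3 4 dx = 12.
  Sum: 34992/7 + 5832 + 12636/5 + 810 + 252 + 36 + 12 = 506382/35.
Adding: ||u||_{H^1}^2 = 133533/14 + 506382/35 = 1680429/70.


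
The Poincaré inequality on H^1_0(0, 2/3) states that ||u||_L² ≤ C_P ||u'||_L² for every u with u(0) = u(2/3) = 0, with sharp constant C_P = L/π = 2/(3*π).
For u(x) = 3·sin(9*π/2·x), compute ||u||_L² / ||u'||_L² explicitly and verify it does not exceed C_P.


||u||_L² / ||u'||_L² = 2/(9*π) < C_P = 2/(3*π).

u(x) = 3·sin(9*π/2·x), so u'(x) = 27*π*cos(9*π*x/2)/2.
Writing u(x) = A·sin(kπx/L) with A = 3 and k = 3, use ∫_0^L sin²(kπx/L) dx = L/2 and ∫_0^L cos²(kπx/L) dx = L/2.
u² = 9·sin²(9*π/2·x) and (u')² = 729*π^2/4·cos²(9*π/2·x), and each of sin², cos² integrates to L/2 = 1/3 over (0, 2/3).
∫_0^2/3 u² dx = 3, so ||u||_L² = sqrt(3).
∫_0^2/3 (u')² dx = 243*π^2/4, so ||u'||_L² = 9*sqrt(3)*π/2.
Ratio ||u||_L² / ||u'||_L² = 2/(9*π).
Sharp Poincaré constant on H^1_0(0, 2/3) is C_P = L/π = 2/(3*π), achieved by sin(3*π/2·x).
This is the k = 3 harmonic; the ratio L/(kπ) is strictly less than C_P = L/π, consistent with the sharp inequality ||u||_L² ≤ C_P ||u'||_L².


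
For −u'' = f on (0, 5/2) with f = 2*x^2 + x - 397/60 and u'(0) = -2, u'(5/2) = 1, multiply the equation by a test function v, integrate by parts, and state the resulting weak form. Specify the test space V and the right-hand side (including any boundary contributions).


V = H^1(0, 5/2) (v unrestricted at boundary; u is determined up to an additive constant); weak form: ∫_0^5/2 u'v' dx = ∫_0^5/2 (2*x^2 + x - 397/60) v dx + v(5/2) + 2·v(0) for all v ∈ V.

Multiply both sides by a test function v and integrate from 0 to 5/2:
  ∫_0^5/2 −u''(x) v(x) dx = ∫_0^5/2 f(x) v(x) dx.
Integrate the LHS by parts once:
  ∫_0^5/2 −u'' v dx = −[u'(x) v(x)]_0^5/2 + ∫_0^5/2 u'(x) v'(x) dx.
Thus ∫_0^5/2 u'(x) v'(x) dx = ∫_0^5/2 f(x) v(x) dx + [u'(x) v(x)]_0^5/2.
Choose V so that boundary terms are either known or forced to vanish.
u has inhomogeneous Neumann u'(0) = -2, u'(5/2) = 1. [u' v]_0^5/2 = (1)·v(5/2) − (-2)·v(0) = v(5/2) + 2·v(0). Take V = H^1(0, 5/2); boundary term becomes part of RHS.
Weak formulation: find u (satisfying any essential BC) such that ∫_0^5/2 u'(x) v'(x) dx = ∫_0^5/2 f v dx + v(5/2) + 2·v(0) for all v ∈ V (Neumann data are natural BCs: they enter the RHS as boundary terms).
Substituting f(x) = 2*x^2 + x - 397/60, the right-hand side is ∫_0^5/2 (2*x^2 + x - 397/60) v dx + v(5/2) + 2·v(0).
Compatibility check (pure Neumann): taking v ≡ 1 ∈ V gives 0 = ∫_0^5/2 f dx + (1) − (-2), i.e. ∫_0^5/2 f dx must equal u'(0) − u'(5/2) = -3. Indeed ∫_0^5/2 (2*x^2 + x - 397/60) dx = -3, so the data are compatible. The solution is then unique only up to an additive constant (fix it e.g. by requiring ∫_0^5/2 u dx = 0).


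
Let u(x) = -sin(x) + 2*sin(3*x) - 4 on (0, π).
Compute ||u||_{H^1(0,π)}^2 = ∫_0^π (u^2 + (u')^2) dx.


||u||_{H^1(0,π)}^2 = 16/3 + 37*π

u'(x) = -cos(x) + 6*cos(3*x).
Expand u² and (u')² and integrate term by term on (0, π), using: for integers n ≥ 1, ∫_0^π sin²(nx) dx = ∫_0^π cos²(nx) dx = π/2; for n ≠ n', ∫_0^π sin(nx)sin(n'x) dx = ∫_0^π cos(nx)cos(n'x) dx = 0; and by product-to-sum, ∫_0^π sin(nx)cos(n'x) dx = ½∫_0^π [sin((n+n')x) + sin((n−n')x)] dx, which is 0 when n+n' is even and 2n/(n²−n'²) when n+n' is odd (it need not vanish on (0, π)). For the constant mode: ∫_0^π 1 dx = π, ∫_0^π cos(nx) dx = 0, ∫_0^π sin(nx) dx = (1−(−1)^n)/n.
  u² squared terms: (-4)²·∫1 dx = 16·π = 16*π;  (-1)²·∫sin(x)² dx = 1·π/2 = π/2;  (2)²·∫sin(3x)² dx = 4·π/2 = 2*π.
  u² cross terms: 2·(-4)·(-1)·∫1·sin(x) dx = 8·(2) = 16;  2·(-4)·(2)·∫1·sin(3x) dx = -16·(2/3) = -32/3;  2·(-1)·(2)·∫sin(x)·sin(3x) dx = -4·(0) = 0.
  So ∫_0^π u² dx = 16*π + π/2 + 2*π + 16 − 32/3 + 0 = 16/3 + 37*π/2.
  (u')² squared terms: (-1)²·∫cos(x)² dx = 1·π/2 = π/2;  (6)²·∫cos(3x)² dx = 36·π/2 = 18*π.
  (u')² cross terms: 2·(-1)·(6)·∫cos(x)·cos(3x) dx = -12·(0) = 0.
  So ∫_0^π (u')² dx = π/2 + 18*π + 0 = 37*π/2.
||u||_{H^1}^2 = (16/3 + 37*π/2) + (37*π/2) = 16/3 + 37*π.


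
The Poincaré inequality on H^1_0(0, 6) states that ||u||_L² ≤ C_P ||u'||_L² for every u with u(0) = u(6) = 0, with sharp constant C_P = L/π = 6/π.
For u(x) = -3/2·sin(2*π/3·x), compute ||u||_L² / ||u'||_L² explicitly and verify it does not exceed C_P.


||u||_L² / ||u'||_L² = 3/(2*π) < C_P = 6/π.

u(x) = -3/2·sin(2*π/3·x), so u'(x) = -π*cos(2*π*x/3).
Writing u(x) = A·sin(kπx/L) with A = -3/2 and k = 4, use ∫_0^L sin²(kπx/L) dx = L/2 and ∫_0^L cos²(kπx/L) dx = L/2.
u² = 9/4·sin²(2*π/3·x) and (u')² = π^2·cos²(2*π/3·x), and each of sin², cos² integrates to L/2 = 3 over (0, 6).
∫_0^6 u² dx = 27/4, so ||u||_L² = 3*sqrt(3)/2.
∫_0^6 (u')² dx = 3*π^2, so ||u'||_L² = sqrt(3)*π.
Ratio ||u||_L² / ||u'||_L² = 3/(2*π).
Sharp Poincaré constant on H^1_0(0, 6) is C_P = L/π = 6/π, achieved by sin(π/6·x).
This is the k = 4 harmonic; the ratio L/(kπ) is strictly less than C_P = L/π, consistent with the sharp inequality ||u||_L² ≤ C_P ||u'||_L².


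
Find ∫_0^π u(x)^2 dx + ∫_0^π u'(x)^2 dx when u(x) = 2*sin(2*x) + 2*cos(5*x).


||u||_{H^1(0,π)}^2 = -832/21 + 62*π

u'(x) = -10*sin(5*x) + 4*cos(2*x).
Expand u² and (u')² and integrate term by term on (0, π), using: for integers n ≥ 1, ∫_0^π sin²(nx) dx = ∫_0^π cos²(nx) dx = π/2; for n ≠ n', ∫_0^π sin(nx)sin(n'x) dx = ∫_0^π cos(nx)cos(n'x) dx = 0; and by product-to-sum, ∫_0^π sin(nx)cos(n'x) dx = ½∫_0^π [sin((n+n')x) + sin((n−n')x)] dx, which is 0 when n+n' is even and 2n/(n²−n'²) when n+n' is odd (it need not vanish on (0, π)).
  u² squared terms: (2)²·∫cos(5x)² dx = 4·π/2 = 2*π;  (2)²·∫sin(2x)² dx = 4·π/2 = 2*π.
  u² cross terms: 2·(2)·(2)·∫cos(5x)·sin(2x) dx = 8·(-4/21) = -32/21.
  So ∫_0^π u² dx = 2*π + 2*π − 32/21 = -32/21 + 4*π.
  (u')² squared terms: (-10)²·∫sin(5x)² dx = 100·π/2 = 50*π;  (4)²·∫cos(2x)² dx = 16·π/2 = 8*π.
  (u')² cross terms: 2·(-10)·(4)·∫sin(5x)·cos(2x) dx = -80·(10/21) = -800/21.
  So ∫_0^π (u')² dx = 50*π + 8*π − 800/21 = -800/21 + 58*π.
||u||_{H^1}^2 = (-32/21 + 4*π) + (-800/21 + 58*π) = -832/21 + 62*π.


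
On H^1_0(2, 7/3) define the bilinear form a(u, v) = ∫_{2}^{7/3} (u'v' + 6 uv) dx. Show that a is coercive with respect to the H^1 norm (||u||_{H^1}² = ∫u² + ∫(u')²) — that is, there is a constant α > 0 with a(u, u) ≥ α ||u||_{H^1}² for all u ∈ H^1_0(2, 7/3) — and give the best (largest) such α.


α = 1

Coercivity of a(·,·) on H^1_0(2, 7/3) means a(u, u) ≥ α ||u||_{H^1}² for every u ∈ H^1_0.
The interval has length L = 1/3, and Poincaré/coercivity depend only on L. Here a(u, u) = ∫(u')² + (6)·∫u².
Here c = 6 ≥ 1, so a(u,u) = ∫(u')² + c∫u² ≥ ∫(u')² + ∫u² = ||u||_{H^1}², i.e. α = 1 works. No larger α is possible: a(u,u) ≥ α||u||_{H^1}² means (1−α)∫(u')² ≥ (α−c)∫u², and for the modes u_n = sin(nπ(x−x₀)/L) (x₀ the left endpoint) one has ∫u_n²/∫(u_n')² = (L/(nπ))² → 0, so a(u_n,u_n)/||u_n||_{H^1}² → 1. Hence the optimal constant is α = 1.
Therefore α = 1.


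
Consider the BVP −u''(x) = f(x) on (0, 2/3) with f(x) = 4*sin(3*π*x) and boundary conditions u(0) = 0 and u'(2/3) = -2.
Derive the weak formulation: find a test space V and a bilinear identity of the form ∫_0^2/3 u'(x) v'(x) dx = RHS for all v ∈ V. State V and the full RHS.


V = {v ∈ H^1(0, 2/3) : v(0) = 0} (test functions vanish at x = 0 where u is specified); weak form: ∫_0^2/3 u'v' dx = ∫_0^2/3 (4*sin(3*π*x)) v dx − 2·v(2/3) for all v ∈ V.

Multiply both sides by a test function v and integrate from 0 to 2/3:
  ∫_0^2/3 −u''(x) v(x) dx = ∫_0^2/3 f(x) v(x) dx.
Integrate the LHS by parts once:
  ∫_0^2/3 −u'' v dx = −[u'(x) v(x)]_0^2/3 + ∫_0^2/3 u'(x) v'(x) dx.
Thus ∫_0^2/3 u'(x) v'(x) dx = ∫_0^2/3 f(x) v(x) dx + [u'(x) v(x)]_0^2/3.
Choose V so that boundary terms are either known or forced to vanish.
Mixed BC: u(0) = 0 (Dirichlet) and u'(2/3) = -2 (Neumann). Define V = {v ∈ H^1(0, 2/3) : v(0) = 0}. Then [u' v]_0^2/3 = u'(2/3)·v(2/3) − u'(0)·0 = − 2·v(2/3).
Weak formulation: find u (satisfying any essential BC) such that ∫_0^2/3 u'(x) v'(x) dx = ∫_0^2/3 f v dx − 2·v(2/3) for all v ∈ V (Dirichlet at 0 absorbed into V; Neumann datum at x = 2/3 contributes the boundary term).
Substituting f(x) = 4*sin(3*π*x), the right-hand side is ∫_0^2/3 (4*sin(3*π*x)) v dx − 2·v(2/3).


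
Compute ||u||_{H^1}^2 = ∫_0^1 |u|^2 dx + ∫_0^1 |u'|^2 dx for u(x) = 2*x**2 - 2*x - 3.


||u||_{H^1}^2 = 187/15

The H^1 norm (squared) on an interval (0, L) is
  ||u||_{H^1}^2 = ∫_0^L u(x)^2 dx + ∫_0^L u'(x)^2 dx.
Compute u'(x) = 4*x - 2.
Then u(x)^2 = 4*x**4 - 8*x**3 - 8*x**2 + 12*x + 9 and u'(x)^2 = 16*x**2 - 16*x + 4.
Integrate each monomial from 0 to 1 using ∫_0^1 c·x^n dx = c·1^(n+1)/(n+1):
  ∫_0^1 u(x)^2 dx = ∫_0^1 (4*x^4 - 8*x^3 - 8*x^2 + 12*x + 9) dx. Term by term:
    ∫_0^1 4*x^4 dx = 4/5;  ∫_0^1 -8*x^3 dx = -2;  ∫_0^1 -8*x^2 dx = -8/3;
    ∫_0^1 12*x dx = 6;  ∫_0^1 9 dx = 9.
  Sum: 4/5 − 2 − 8/3 + 6 + 9 = 167/15.
  ∫_0^1 u'(x)^2 dx = ∫_0^1 (16*x^2 - 16*x + 4) dx. Term by term:
    ∫_0^1 16*x^2 dx = 16/3;  ∫_0^1 -16*x dx = -8;  ∫_0^1 4 dx = 4.
  Sum: 16/3 − 8 + 4 = 4/3.
Adding: ||u||_{H^1}^2 = 167/15 + 4/3 = 187/15.


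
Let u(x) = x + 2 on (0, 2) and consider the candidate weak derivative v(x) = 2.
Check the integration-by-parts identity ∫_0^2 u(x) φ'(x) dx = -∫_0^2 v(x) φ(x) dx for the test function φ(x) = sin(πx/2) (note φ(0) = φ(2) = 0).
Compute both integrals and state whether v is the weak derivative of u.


LHS = -4/π, RHS = -8/π. No, v is not the weak derivative of u.

u(x) = x + 2, classical derivative u'(x) = 1.
φ(x) = sin(πx/2), so φ'(x) = π*cos(π*x/2)/2.
Note φ(0) = φ(2) = 0, so the boundary term u·φ vanishes.
LHS = ∫_0^2 u(x) φ'(x) dx = ∫_0^2 (π*x*cos(π*x/2)/2 + π*cos(π*x/2)) dx. Term by term:
  ∫_0^2 π*cos(π*x/2) dx = 0;  ∫_0^2 π*x*cos(π*x/2)/2 dx = -4/π.
Sum: 0 − 4/π = -4/π.
So LHS = -4/π.
∫_0^2 v(x) φ(x) dx = ∫_0^2 (2*sin(π*x/2)) dx. Term by term:
  ∫_0^2 2*sin(π*x/2) dx = 8/π.
So RHS = -∫_0^2 v(x) φ(x) dx = -8/π.
LHS − RHS = 4/π ≠ 0, so the identity fails.
(For a valid weak derivative the identity must hold for EVERY test function, in particular this one. The failure shows v is NOT the weak derivative of u.)
Correct weak derivative would be u'(x) = 1.


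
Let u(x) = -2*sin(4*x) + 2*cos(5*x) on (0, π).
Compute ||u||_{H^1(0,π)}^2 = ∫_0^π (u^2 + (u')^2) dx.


||u||_{H^1(0,π)}^2 = 1664/9 + 86*π

u'(x) = -10*sin(5*x) - 8*cos(4*x).
Expand u² and (u')² and integrate term by term on (0, π), using: for integers n ≥ 1, ∫_0^π sin²(nx) dx = ∫_0^π cos²(nx) dx = π/2; for n ≠ n', ∫_0^π sin(nx)sin(n'x) dx = ∫_0^π cos(nx)cos(n'x) dx = 0; and by product-to-sum, ∫_0^π sin(nx)cos(n'x) dx = ½∫_0^π [sin((n+n')x) + sin((n−n')x)] dx, which is 0 when n+n' is even and 2n/(n²−n'²) when n+n' is odd (it need not vanish on (0, π)).
  u² squared terms: (-2)²·∫sin(4x)² dx = 4·π/2 = 2*π;  (2)²·∫cos(5x)² dx = 4·π/2 = 2*π.
  u² cross terms: 2·(-2)·(2)·∫sin(4x)·cos(5x) dx = -8·(-8/9) = 64/9.
  So ∫_0^π u² dx = 2*π + 2*π + 64/9 = 64/9 + 4*π.
  (u')² squared terms: (-10)²·∫sin(5x)² dx = 100·π/2 = 50*π;  (-8)²·∫cos(4x)² dx = 64·π/2 = 32*π.
  (u')² cross terms: 2·(-10)·(-8)·∫sin(5x)·cos(4x) dx = 160·(10/9) = 1600/9.
  So ∫_0^π (u')² dx = 50*π + 32*π + 1600/9 = 1600/9 + 82*π.
||u||_{H^1}^2 = (64/9 + 4*π) + (1600/9 + 82*π) = 1664/9 + 86*π.


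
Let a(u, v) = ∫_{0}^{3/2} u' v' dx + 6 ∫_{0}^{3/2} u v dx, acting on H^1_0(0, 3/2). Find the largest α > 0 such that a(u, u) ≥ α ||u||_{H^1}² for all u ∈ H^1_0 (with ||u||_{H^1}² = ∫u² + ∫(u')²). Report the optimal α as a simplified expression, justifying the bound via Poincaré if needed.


α = 1

Coercivity of a(·,·) on H^1_0(0, 3/2) means a(u, u) ≥ α ||u||_{H^1}² for every u ∈ H^1_0.
The interval has length L = 3/2, and Poincaré/coercivity depend only on L. Here a(u, u) = ∫(u')² + (6)·∫u².
Here c = 6 ≥ 1, so a(u,u) = ∫(u')² + c∫u² ≥ ∫(u')² + ∫u² = ||u||_{H^1}², i.e. α = 1 works. No larger α is possible: a(u,u) ≥ α||u||_{H^1}² means (1−α)∫(u')² ≥ (α−c)∫u², and for the modes u_n = sin(nπ(x−x₀)/L) (x₀ the left endpoint) one has ∫u_n²/∫(u_n')² = (L/(nπ))² → 0, so a(u_n,u_n)/||u_n||_{H^1}² → 1. Hence the optimal constant is α = 1.
Therefore α = 1.


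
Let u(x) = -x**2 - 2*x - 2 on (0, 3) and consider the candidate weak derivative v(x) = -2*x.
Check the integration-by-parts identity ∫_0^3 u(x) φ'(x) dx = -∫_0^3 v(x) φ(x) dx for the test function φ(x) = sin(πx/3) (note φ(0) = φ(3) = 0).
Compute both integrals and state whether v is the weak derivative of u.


LHS = 30/π, RHS = 18/π. No, v is not the weak derivative of u.

u(x) = -x**2 - 2*x - 2, classical derivative u'(x) = -2*x - 2.
φ(x) = sin(πx/3), so φ'(x) = π*cos(π*x/3)/3.
Note φ(0) = φ(3) = 0, so the boundary term u·φ vanishes.
LHS = ∫_0^3 u(x) φ'(x) dx = ∫_0^3 (-π*x^2*cos(π*x/3)/3 - 2*π*x*cos(π*x/3)/3 - 2*π*cos(π*x/3)/3) dx. Term by term:
  ∫_0^3 -2*π*cos(π*x/3)/3 dx = 0;  ∫_0^3 -2*π*x*cos(π*x/3)/3 dx = 12/π;  ∫_0^3 -π*x^2*cos(π*x/3)/3 dx = 18/π.
Sum: 0 + 12/π + 18/π = 30/π.
So LHS = 30/π.
∫_0^3 v(x) φ(x) dx = ∫_0^3 (-2*x*sin(π*x/3)) dx. Term by term:
  ∫_0^3 -2*x*sin(π*x/3) dx = -18/π.
So RHS = -∫_0^3 v(x) φ(x) dx = 18/π.
LHS − RHS = 12/π ≠ 0, so the identity fails.
(For a valid weak derivative the identity must hold for EVERY test function, in particular this one. The failure shows v is NOT the weak derivative of u.)
Correct weak derivative would be u'(x) = -2*x - 2.


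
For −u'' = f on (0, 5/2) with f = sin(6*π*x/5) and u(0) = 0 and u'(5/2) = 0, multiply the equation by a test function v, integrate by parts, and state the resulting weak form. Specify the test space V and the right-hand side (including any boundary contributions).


V = {v ∈ H^1(0, 5/2) : v(0) = 0} (test functions vanish at x = 0 where u is specified); weak form: ∫_0^5/2 u'v' dx = ∫_0^5/2 (sin(6*π*x/5)) v dx for all v ∈ V.

Multiply both sides by a test function v and integrate from 0 to 5/2:
  ∫_0^5/2 −u''(x) v(x) dx = ∫_0^5/2 f(x) v(x) dx.
Integrate the LHS by parts once:
  ∫_0^5/2 −u'' v dx = −[u'(x) v(x)]_0^5/2 + ∫_0^5/2 u'(x) v'(x) dx.
Thus ∫_0^5/2 u'(x) v'(x) dx = ∫_0^5/2 f(x) v(x) dx + [u'(x) v(x)]_0^5/2.
Choose V so that boundary terms are either known or forced to vanish.
Mixed BC: u(0) = 0 (Dirichlet) and u'(5/2) = 0 (Neumann). Define V = {v ∈ H^1(0, 5/2) : v(0) = 0}. Then [u' v]_0^5/2 = u'(5/2)·v(5/2) − u'(0)·0 = 0.
Weak formulation: find u (satisfying any essential BC) such that ∫_0^5/2 u'(x) v'(x) dx = ∫_0^5/2 f v dx for all v ∈ V (Dirichlet at 0 absorbed into V; the Neumann datum at x = 5/2 is zero, so no boundary term remains).
Substituting f(x) = sin(6*π*x/5), the right-hand side is ∫_0^5/2 (sin(6*π*x/5)) v dx.


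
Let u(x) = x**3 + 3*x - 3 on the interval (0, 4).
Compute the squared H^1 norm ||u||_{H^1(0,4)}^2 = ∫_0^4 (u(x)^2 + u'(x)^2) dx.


||u||_{H^1}^2 = 38728/7

The H^1 norm (squared) on an interval (0, L) is
  ||u||_{H^1}^2 = ∫_0^L u(x)^2 dx + ∫_0^L u'(x)^2 dx.
Compute u'(x) = 3*x**2 + 3.
Then u(x)^2 = x**6 + 6*x**4 - 6*x**3 + 9*x**2 - 18*x + 9 and u'(x)^2 = 9*x**4 + 18*x**2 + 9.
Integrate each monomial from 0 to 4 using ∫_0^4 c·x^n dx = c·4^(n+1)/(n+1):
  ∫_0^4 u(x)^2 dx = ∫_0^4 (x^6 + 6*x^4 - 6*x^3 + 9*x^2 - 18*x + 9) dx. Term by term:
    ∫_0^4 x^6 dx = 16384/7;  ∫_0^4 6*x^4 dx = 6144/5;  ∫_0^4 -6*x^3 dx = -384;
    ∫_0^4 9*x^2 dx = 192;  ∫_0^4 -18*x dx = -144;  ∫_0^4 9 dx = 36.
  Sum: 16384/7 + 6144/5 − 384 + 192 − 144 + 36 = 114428/35.
  ∫_0^4 u'(x)^2 dx = ∫_0^4 (9*x^4 + 18*x^2 + 9) dx. Term by term:
    ∫_0^4 9*x^4 dx = 9216/5;  ∫_0^4 18*x^2 dx = 384;  ∫_0^4 9 dx = 36.
  Sum: 9216/5 + 384 + 36 = 11316/5.
Adding: ||u||_{H^1}^2 = 114428/35 + 11316/5 = 38728/7.


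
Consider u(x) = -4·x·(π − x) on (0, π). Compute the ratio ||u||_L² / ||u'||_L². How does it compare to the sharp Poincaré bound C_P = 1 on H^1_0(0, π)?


||u||_L² / ||u'||_L² = sqrt(10)*π/10 < C_P = 1.

u(x) = -4·x·(π − x), so u'(x) = 8*x - 4*π.
u(x) = -4·x·(π − x) vanishes at x = 0 and x = π, so u ∈ H^1_0(0, π). Differentiate via the product rule and integrate the resulting polynomials term by term.
  ∫_0^π u² dx = ∫_0^π (16*x^4 - 32*π*x^3 + 16*π^2*x^2) dx. Term by term:
    ∫_0^π 16*x^4 dx = 16*π^5/5;  ∫_0^π -32*π*x^3 dx = -8*π^5;  ∫_0^π 16*π^2*x^2 dx = 16*π^5/3.
  Sum: 16*π^5/5 − 8*π^5 + 16*π^5/3 = 8*π^5/15.
  ∫_0^π (u')² dx = ∫_0^π (64*x^2 - 64*π*x + 16*π^2) dx. Term by term:
    ∫_0^π 64*x^2 dx = 64*π^3/3;  ∫_0^π -64*π*x dx = -32*π^3;  ∫_0^π 16*π^2 dx = 16*π^3.
  Sum: 64*π^3/3 − 32*π^3 + 16*π^3 = 16*π^3/3.
∫_0^π u² dx = 8*π^5/15, so ||u||_L² = 2*sqrt(30)*π^(5/2)/15.
∫_0^π (u')² dx = 16*π^3/3, so ||u'||_L² = 4*sqrt(3)*π^(3/2)/3.
Ratio ||u||_L² / ||u'||_L² = sqrt(10)*π/10.
Sharp Poincaré constant on H^1_0(0, π) is C_P = L/π = 1, achieved by sin(x).
A polynomial bump cannot attain the sharp Poincaré constant (only the first sine eigenfunction does), so the ratio is strictly less than C_P, consistent with ||u||_L² ≤ C_P ||u'||_L².


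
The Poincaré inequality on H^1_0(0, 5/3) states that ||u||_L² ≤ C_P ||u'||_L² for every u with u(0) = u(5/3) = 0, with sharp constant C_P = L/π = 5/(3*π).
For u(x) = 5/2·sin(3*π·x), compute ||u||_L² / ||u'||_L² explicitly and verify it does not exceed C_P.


||u||_L² / ||u'||_L² = 1/(3*π) < C_P = 5/(3*π).

u(x) = 5/2·sin(3*π·x), so u'(x) = 15*π*cos(3*π*x)/2.
Writing u(x) = A·sin(kπx/L) with A = 5/2 and k = 5, use ∫_0^L sin²(kπx/L) dx = L/2 and ∫_0^L cos²(kπx/L) dx = L/2.
u² = 25/4·sin²(3*π·x) and (u')² = 225*π^2/4·cos²(3*π·x), and each of sin², cos² integrates to L/2 = 5/6 over (0, 5/3).
∫_0^5/3 u² dx = 125/24, so ||u||_L² = 5*sqrt(30)/12.
∫_0^5/3 (u')² dx = 375*π^2/8, so ||u'||_L² = 5*sqrt(30)*π/4.
Ratio ||u||_L² / ||u'||_L² = 1/(3*π).
Sharp Poincaré constant on H^1_0(0, 5/3) is C_P = L/π = 5/(3*π), achieved by sin(3*π/5·x).
This is the k = 5 harmonic; the ratio L/(kπ) is strictly less than C_P = L/π, consistent with the sharp inequality ||u||_L² ≤ C_P ||u'||_L².


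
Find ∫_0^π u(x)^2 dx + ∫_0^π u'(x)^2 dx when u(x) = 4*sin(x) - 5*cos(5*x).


||u||_{H^1(0,π)}^2 = 341*π

u'(x) = 25*sin(5*x) + 4*cos(x).
Expand u² and (u')² and integrate term by term on (0, π), using: for integers n ≥ 1, ∫_0^π sin²(nx) dx = ∫_0^π cos²(nx) dx = π/2; for n ≠ n', ∫_0^π sin(nx)sin(n'x) dx = ∫_0^π cos(nx)cos(n'x) dx = 0; and by product-to-sum, ∫_0^π sin(nx)cos(n'x) dx = ½∫_0^π [sin((n+n')x) + sin((n−n')x)] dx, which is 0 when n+n' is even and 2n/(n²−n'²) when n+n' is odd (it need not vanish on (0, π)).
  u² squared terms: (-5)²·∫cos(5x)² dx = 25·π/2 = 25*π/2;  (4)²·∫sin(x)² dx = 16·π/2 = 8*π.
  u² cross terms: 2·(-5)·(4)·∫cos(5x)·sin(x) dx = -40·(0) = 0.
  So ∫_0^π u² dx = 25*π/2 + 8*π + 0 = 41*π/2.
  (u')² squared terms: (4)²·∫cos(x)² dx = 16·π/2 = 8*π;  (25)²·∫sin(5x)² dx = 625·π/2 = 625*π/2.
  (u')² cross terms: 2·(4)·(25)·∫cos(x)·sin(5x) dx = 200·(0) = 0.
  So ∫_0^π (u')² dx = 8*π + 625*π/2 + 0 = 641*π/2.
||u||_{H^1}^2 = (41*π/2) + (641*π/2) = 341*π.


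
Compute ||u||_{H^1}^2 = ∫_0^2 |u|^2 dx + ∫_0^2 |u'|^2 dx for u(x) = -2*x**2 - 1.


||u||_{H^1}^2 = 1214/15

The H^1 norm (squared) on an interval (0, L) is
  ||u||_{H^1}^2 = ∫_0^L u(x)^2 dx + ∫_0^L u'(x)^2 dx.
Compute u'(x) = -4*x.
Then u(x)^2 = 4*x**4 + 4*x**2 + 1 and u'(x)^2 = 16*x**2.
Integrate each monomial from 0 to 2 using ∫_0^2 c·x^n dx = c·2^(n+1)/(n+1):
  ∫_0^2 u(x)^2 dx = ∫_0^2 (4*x^4 + 4*x^2 + 1) dx. Term by term:
    ∫_0^2 4*x^4 dx = 128/5;  ∫_0^2 4*x^2 dx = 32/3;  ∫_0^2 1 dx = 2.
  Sum: 128/5 + 32/3 + 2 = 574/15.
  ∫_0^2 u'(x)^2 dx = ∫_0^2 (16*x^2) dx. Term by term:
    ∫_0^2 16*x^2 dx = 128/3.
Adding: ||u||_{H^1}^2 = 574/15 + 128/3 = 1214/15.


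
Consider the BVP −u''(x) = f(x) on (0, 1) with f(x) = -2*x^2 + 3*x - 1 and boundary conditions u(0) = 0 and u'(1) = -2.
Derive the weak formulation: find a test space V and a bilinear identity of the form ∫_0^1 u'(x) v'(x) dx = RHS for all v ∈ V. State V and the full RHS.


V = {v ∈ H^1(0, 1) : v(0) = 0} (test functions vanish at x = 0 where u is specified); weak form: ∫_0^1 u'v' dx = ∫_0^1 (-2*x^2 + 3*x - 1) v dx − 2·v(1) for all v ∈ V.

Multiply both sides by a test function v and integrate from 0 to 1:
  ∫_0^1 −u''(x) v(x) dx = ∫_0^1 f(x) v(x) dx.
Integrate the LHS by parts once:
  ∫_0^1 −u'' v dx = −[u'(x) v(x)]_0^1 + ∫_0^1 u'(x) v'(x) dx.
Thus ∫_0^1 u'(x) v'(x) dx = ∫_0^1 f(x) v(x) dx + [u'(x) v(x)]_0^1.
Choose V so that boundary terms are either known or forced to vanish.
Mixed BC: u(0) = 0 (Dirichlet) and u'(1) = -2 (Neumann). Define V = {v ∈ H^1(0, 1) : v(0) = 0}. Then [u' v]_0^1 = u'(1)·v(1) − u'(0)·0 = − 2·v(1).
Weak formulation: find u (satisfying any essential BC) such that ∫_0^1 u'(x) v'(x) dx = ∫_0^1 f v dx − 2·v(1) for all v ∈ V (Dirichlet at 0 absorbed into V; Neumann datum at x = 1 contributes the boundary term).
Substituting f(x) = -2*x^2 + 3*x - 1, the right-hand side is ∫_0^1 (-2*x^2 + 3*x - 1) v dx − 2·v(1).


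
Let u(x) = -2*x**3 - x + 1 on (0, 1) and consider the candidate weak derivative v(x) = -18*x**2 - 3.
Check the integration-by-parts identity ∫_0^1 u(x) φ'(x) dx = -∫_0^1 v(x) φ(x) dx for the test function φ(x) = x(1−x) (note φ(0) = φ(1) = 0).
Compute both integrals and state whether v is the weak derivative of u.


LHS = 7/15, RHS = 7/5. No, v is not the weak derivative of u.

u(x) = -2*x**3 - x + 1, classical derivative u'(x) = -6*x**2 - 1.
φ(x) = x(1−x), so φ'(x) = 1 - 2*x.
Note φ(0) = φ(1) = 0, so the boundary term u·φ vanishes.
LHS = ∫_0^1 u(x) φ'(x) dx = ∫_0^1 (4*x^4 - 2*x^3 + 2*x^2 - 3*x + 1) dx. Term by term:
  ∫_0^1 4*x^4 dx = 4/5;  ∫_0^1 -2*x^3 dx = -1/2;  ∫_0^1 2*x^2 dx = 2/3;
  ∫_0^1 -3*x dx = -3/2;  ∫_0^1 1 dx = 1.
Sum: 4/5 − 1/2 + 2/3 − 3/2 + 1 = 7/15.
So LHS = 7/15.
∫_0^1 v(x) φ(x) dx = ∫_0^1 (18*x^4 - 18*x^3 + 3*x^2 - 3*x) dx. Term by term:
  ∫_0^1 18*x^4 dx = 18/5;  ∫_0^1 -18*x^3 dx = -9/2;  ∫_0^1 3*x^2 dx = 1;
  ∫_0^1 -3*x dx = -3/2.
Sum: 18/5 − 9/2 + 1 − 3/2 = -7/5.
So RHS = -∫_0^1 v(x) φ(x) dx = 7/5.
LHS − RHS = -14/15 ≠ 0, so the identity fails.
(For a valid weak derivative the identity must hold for EVERY test function, in particular this one. The failure shows v is NOT the weak derivative of u.)
Correct weak derivative would be u'(x) = -6*x**2 - 1.


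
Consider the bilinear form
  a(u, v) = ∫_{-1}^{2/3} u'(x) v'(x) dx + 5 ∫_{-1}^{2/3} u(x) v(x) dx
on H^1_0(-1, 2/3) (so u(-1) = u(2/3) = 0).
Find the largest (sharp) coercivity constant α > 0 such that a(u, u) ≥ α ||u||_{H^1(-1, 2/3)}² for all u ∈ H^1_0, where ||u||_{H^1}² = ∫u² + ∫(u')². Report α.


α = 1

Coercivity of a(·,·) on H^1_0(-1, 2/3) means a(u, u) ≥ α ||u||_{H^1}² for every u ∈ H^1_0.
The interval has length L = 5/3, and Poincaré/coercivity depend only on L. Here a(u, u) = ∫(u')² + (5)·∫u².
Here c = 5 ≥ 1, so a(u,u) = ∫(u')² + c∫u² ≥ ∫(u')² + ∫u² = ||u||_{H^1}², i.e. α = 1 works. No larger α is possible: a(u,u) ≥ α||u||_{H^1}² means (1−α)∫(u')² ≥ (α−c)∫u², and for the modes u_n = sin(nπ(x−x₀)/L) (x₀ the left endpoint) one has ∫u_n²/∫(u_n')² = (L/(nπ))² → 0, so a(u_n,u_n)/||u_n||_{H^1}² → 1. Hence the optimal constant is α = 1.
Therefore α = 1.


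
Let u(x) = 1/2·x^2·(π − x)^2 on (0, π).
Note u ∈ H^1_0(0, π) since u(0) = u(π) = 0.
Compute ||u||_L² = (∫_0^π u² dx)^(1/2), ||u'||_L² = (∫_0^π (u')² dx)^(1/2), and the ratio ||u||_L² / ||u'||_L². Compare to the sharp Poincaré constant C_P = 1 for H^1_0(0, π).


||u||_L² / ||u'||_L² = sqrt(3)*π/6 < C_P = 1.

u(x) = 1/2·x^2·(π − x)^2, so u'(x) = x*(x - π)*(2*x - π).
u(x) = 1/2·x^2·(π − x)^2 vanishes at x = 0 and x = π, so u ∈ H^1_0(0, π). Differentiate via the product rule and integrate the resulting polynomials term by term.
  ∫_0^π u² dx = ∫_0^π (x^8/4 - π*x^7 + 3*π^2*x^6/2 - π^3*x^5 + π^4*x^4/4) dx. Term by term:
    ∫_0^π x^8/4 dx = π^9/36;  ∫_0^π -π*x^7 dx = -π^9/8;  ∫_0^π 3*π^2*x^6/2 dx = 3*π^9/14;
    ∫_0^π -π^3*x^5 dx = -π^9/6;  ∫_0^π π^4*x^4/4 dx = π^9/20.
  Sum: π^9/36 − π^9/8 + 3*π^9/14 − π^9/6 + π^9/20 = π^9/2520.
  ∫_0^π (u')² dx = ∫_0^π (4*x^6 - 12*π*x^5 + 13*π^2*x^4 - 6*π^3*x^3 + π^4*x^2) dx. Term by term:
    ∫_0^π 4*x^6 dx = 4*π^7/7;  ∫_0^π -12*π*x^5 dx = -2*π^7;  ∫_0^π 13*π^2*x^4 dx = 13*π^7/5;
    ∫_0^π -6*π^3*x^3 dx = -3*π^7/2;  ∫_0^π π^4*x^2 dx = π^7/3.
  Sum: 4*π^7/7 − 2*π^7 + 13*π^7/5 − 3*π^7/2 + π^7/3 = π^7/210.
∫_0^π u² dx = π^9/2520, so ||u||_L² = sqrt(70)*π^(9/2)/420.
∫_0^π (u')² dx = π^7/210, so ||u'||_L² = sqrt(210)*π^(7/2)/210.
Ratio ||u||_L² / ||u'||_L² = sqrt(3)*π/6.
Sharp Poincaré constant on H^1_0(0, π) is C_P = L/π = 1, achieved by sin(x).
A polynomial bump cannot attain the sharp Poincaré constant (only the first sine eigenfunction does), so the ratio is strictly less than C_P, consistent with ||u||_L² ≤ C_P ||u'||_L².


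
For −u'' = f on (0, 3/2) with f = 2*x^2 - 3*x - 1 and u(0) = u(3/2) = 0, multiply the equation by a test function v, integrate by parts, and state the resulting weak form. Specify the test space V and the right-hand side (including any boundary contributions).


V = H^1_0(0, 3/2) (so v(0) = v(3/2) = 0); weak form: ∫_0^3/2 u'v' dx = ∫_0^3/2 (2*x^2 - 3*x - 1) v dx for all v ∈ V.

Multiply both sides by a test function v and integrate from 0 to 3/2:
  ∫_0^3/2 −u''(x) v(x) dx = ∫_0^3/2 f(x) v(x) dx.
Integrate the LHS by parts once:
  ∫_0^3/2 −u'' v dx = −[u'(x) v(x)]_0^3/2 + ∫_0^3/2 u'(x) v'(x) dx.
Thus ∫_0^3/2 u'(x) v'(x) dx = ∫_0^3/2 f(x) v(x) dx + [u'(x) v(x)]_0^3/2.
Choose V so that boundary terms are either known or forced to vanish.
u is Dirichlet: u(0) = u(3/2) = 0. Let V = H^1_0(0, 3/2); then v(0) = v(3/2) = 0, and [u' v]_0^3/2 = 0.
Weak formulation: find u (satisfying any essential BC) such that ∫_0^3/2 u'(x) v'(x) dx = ∫_0^3/2 f v dx for all v ∈ V.
Substituting f(x) = 2*x^2 - 3*x - 1, the right-hand side is ∫_0^3/2 (2*x^2 - 3*x - 1) v dx.


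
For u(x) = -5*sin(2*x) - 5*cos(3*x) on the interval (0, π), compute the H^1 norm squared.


||u||_{H^1(0,π)}^2 = -400 + 375*π/2

u'(x) = 15*sin(3*x) - 10*cos(2*x).
Expand u² and (u')² and integrate term by term on (0, π), using: for integers n ≥ 1, ∫_0^π sin²(nx) dx = ∫_0^π cos²(nx) dx = π/2; for n ≠ n', ∫_0^π sin(nx)sin(n'x) dx = ∫_0^π cos(nx)cos(n'x) dx = 0; and by product-to-sum, ∫_0^π sin(nx)cos(n'x) dx = ½∫_0^π [sin((n+n')x) + sin((n−n')x)] dx, which is 0 when n+n' is even and 2n/(n²−n'²) when n+n' is odd (it need not vanish on (0, π)).
  u² squared terms: (-5)²·∫cos(3x)² dx = 25·π/2 = 25*π/2;  (-5)²·∫sin(2x)² dx = 25·π/2 = 25*π/2.
  u² cross terms: 2·(-5)·(-5)·∫cos(3x)·sin(2x) dx = 50·(-4/5) = -40.
  So ∫_0^π u² dx = 25*π/2 + 25*π/2 − 40 = -40 + 25*π.
  (u')² squared terms: (-10)²·∫cos(2x)² dx = 100·π/2 = 50*π;  (15)²·∫sin(3x)² dx = 225·π/2 = 225*π/2.
  (u')² cross terms: 2·(-10)·(15)·∫cos(2x)·sin(3x) dx = -300·(6/5) = -360.
  So ∫_0^π (u')² dx = 50*π + 225*π/2 − 360 = -360 + 325*π/2.
||u||_{H^1}^2 = (-40 + 25*π) + (-360 + 325*π/2) = -400 + 375*π/2.
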